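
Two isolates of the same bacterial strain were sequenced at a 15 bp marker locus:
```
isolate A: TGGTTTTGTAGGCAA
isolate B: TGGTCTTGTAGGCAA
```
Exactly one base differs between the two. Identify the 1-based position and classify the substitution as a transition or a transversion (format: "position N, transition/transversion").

Position 5 changes T→C. T is a pyrimidine and C is a pyrimidine, so this is a transition.

position 5, transition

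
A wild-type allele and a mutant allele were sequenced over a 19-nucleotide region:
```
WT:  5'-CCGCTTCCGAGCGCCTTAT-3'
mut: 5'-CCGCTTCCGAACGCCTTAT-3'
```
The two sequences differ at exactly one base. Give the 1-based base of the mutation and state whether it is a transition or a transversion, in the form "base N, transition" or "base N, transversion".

Base 11 changes G→A. G is a purine and A is a purine, so this is a transition.

base 11, transition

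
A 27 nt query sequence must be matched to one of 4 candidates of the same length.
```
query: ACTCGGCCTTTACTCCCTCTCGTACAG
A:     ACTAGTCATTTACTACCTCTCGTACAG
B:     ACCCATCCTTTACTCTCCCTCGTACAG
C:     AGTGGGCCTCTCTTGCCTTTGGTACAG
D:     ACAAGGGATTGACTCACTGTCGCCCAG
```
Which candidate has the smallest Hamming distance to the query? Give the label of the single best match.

Hamming distances to query — A: 4; B: 5; C: 8; D: 9.
Smallest is A with 4 mismatches.

A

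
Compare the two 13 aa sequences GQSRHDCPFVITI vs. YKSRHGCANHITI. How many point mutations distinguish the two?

The sequences differ at residues 1, 2, 6, 8, 9, 10 (1-based) — 6 in total.

6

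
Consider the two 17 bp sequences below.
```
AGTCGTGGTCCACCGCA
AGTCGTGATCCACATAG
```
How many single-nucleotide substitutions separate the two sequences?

Mismatches (1-based): site 8: G→A; site 14: C→A; site 15: G→T; site 16: C→A; site 17: A→G.

5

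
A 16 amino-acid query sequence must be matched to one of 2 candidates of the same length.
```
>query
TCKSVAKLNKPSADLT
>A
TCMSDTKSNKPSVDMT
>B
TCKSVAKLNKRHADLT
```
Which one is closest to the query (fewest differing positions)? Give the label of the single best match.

A differs at 6 positions; B differs at 2 positions. The closest is B.

B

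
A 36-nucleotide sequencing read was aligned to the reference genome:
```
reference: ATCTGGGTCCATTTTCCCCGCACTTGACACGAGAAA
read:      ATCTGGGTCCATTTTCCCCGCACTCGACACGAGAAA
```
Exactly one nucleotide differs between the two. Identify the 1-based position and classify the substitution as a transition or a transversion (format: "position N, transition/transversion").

position 25, transition

Position 25 changes T→C. T is a pyrimidine and C is a pyrimidine, so this is a transition.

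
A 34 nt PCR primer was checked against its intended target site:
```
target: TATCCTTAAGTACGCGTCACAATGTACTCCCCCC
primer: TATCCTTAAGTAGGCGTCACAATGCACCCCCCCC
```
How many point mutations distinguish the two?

3

The sequences differ at positions 13, 25, 28 (1-based) — 3 in total.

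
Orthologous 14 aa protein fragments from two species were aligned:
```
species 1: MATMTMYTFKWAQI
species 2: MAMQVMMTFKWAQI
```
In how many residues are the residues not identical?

The sequences differ at residues 3, 4, 5, 7 (1-based) — 4 in total.

4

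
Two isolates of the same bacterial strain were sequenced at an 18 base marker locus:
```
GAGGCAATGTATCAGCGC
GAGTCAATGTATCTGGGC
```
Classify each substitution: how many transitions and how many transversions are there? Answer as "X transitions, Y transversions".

Transitions (purine↔purine or pyrimidine↔pyrimidine): none.
Transversions (purine↔pyrimidine): 4 G→T, 14 A→T, 16 C→G.

0 transitions, 3 transversions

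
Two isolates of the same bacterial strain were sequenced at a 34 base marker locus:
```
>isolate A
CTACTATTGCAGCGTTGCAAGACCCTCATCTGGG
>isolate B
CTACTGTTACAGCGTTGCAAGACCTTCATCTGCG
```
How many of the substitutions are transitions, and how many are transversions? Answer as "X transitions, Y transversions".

Mismatches (1-based):
site 6: A→G (purine→purine, transition)
site 9: G→A (purine→purine, transition)
site 25: C→T (pyrimidine→pyrimidine, transition)
site 33: G→C (purine→pyrimidine, transversion)

3 transitions, 1 transversion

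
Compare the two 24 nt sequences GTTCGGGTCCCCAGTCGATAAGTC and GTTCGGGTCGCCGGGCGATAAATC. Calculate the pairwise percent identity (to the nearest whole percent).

Mismatches at positions 10, 13, 15, 22 (1-based): 4 of 24.
Identical positions: 20/24 = 83.33% → 83%.

83%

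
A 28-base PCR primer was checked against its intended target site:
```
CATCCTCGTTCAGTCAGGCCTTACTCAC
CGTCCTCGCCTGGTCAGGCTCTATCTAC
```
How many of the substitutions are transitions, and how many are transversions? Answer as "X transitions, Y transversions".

10 transitions, 0 transversions

Transitions (purine↔purine or pyrimidine↔pyrimidine): 2 A→G, 9 T→C, 10 T→C, 11 C→T, 12 A→G, 20 C→T, 21 T→C, 24 C→T, 25 T→C, 26 C→T.
Transversions (purine↔pyrimidine): none.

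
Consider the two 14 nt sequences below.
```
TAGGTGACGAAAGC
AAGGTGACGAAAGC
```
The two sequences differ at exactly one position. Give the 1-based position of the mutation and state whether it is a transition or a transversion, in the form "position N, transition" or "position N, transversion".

Position 1 changes T→A. T is a pyrimidine and A is a purine, so this is a transversion.

position 1, transversion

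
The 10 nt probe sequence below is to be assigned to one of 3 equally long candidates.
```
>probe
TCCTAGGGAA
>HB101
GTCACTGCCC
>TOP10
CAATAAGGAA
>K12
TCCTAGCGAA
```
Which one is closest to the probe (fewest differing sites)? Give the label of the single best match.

HB101 differs at 8 sites; TOP10 differs at 4 sites; K12 differs at 1 site. The closest is K12.

K12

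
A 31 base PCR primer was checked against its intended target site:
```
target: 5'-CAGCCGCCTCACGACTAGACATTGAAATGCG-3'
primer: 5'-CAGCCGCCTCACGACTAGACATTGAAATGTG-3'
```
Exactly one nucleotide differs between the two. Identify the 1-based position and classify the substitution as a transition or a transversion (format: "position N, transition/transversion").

position 30, transition

The sequences differ only at position 30: C→T (pyrimidine→pyrimidine), a transition.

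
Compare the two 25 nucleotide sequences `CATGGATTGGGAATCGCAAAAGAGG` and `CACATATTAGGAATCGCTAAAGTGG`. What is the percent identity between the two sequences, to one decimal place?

Mismatches at positions 3, 4, 5, 9, 18, 23 (1-based): 6 of 25.
Identical positions: 19/25 = 76% → 76.0%.

76.0%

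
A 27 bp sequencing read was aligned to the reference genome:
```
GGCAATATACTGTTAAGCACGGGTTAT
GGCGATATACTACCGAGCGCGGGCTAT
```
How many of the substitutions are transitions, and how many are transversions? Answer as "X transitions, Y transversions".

Transitions (purine↔purine or pyrimidine↔pyrimidine): 4 A→G, 12 G→A, 13 T→C, 14 T→C, 15 A→G, 19 A→G, 24 T→C.
Transversions (purine↔pyrimidine): none.

7 transitions, 0 transversions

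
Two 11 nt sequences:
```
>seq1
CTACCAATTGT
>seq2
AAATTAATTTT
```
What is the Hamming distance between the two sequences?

Comparing position by position, 5 positions differ: 1 (C/A), 2 (T/A), 4 (C/T), 5 (C/T), 10 (G/T).

5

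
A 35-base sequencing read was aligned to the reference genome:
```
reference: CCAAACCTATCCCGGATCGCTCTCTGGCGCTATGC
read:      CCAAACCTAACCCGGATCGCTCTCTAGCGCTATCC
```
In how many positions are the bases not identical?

The sequences differ at positions 10, 26, 34 (1-based) — 3 in total.

3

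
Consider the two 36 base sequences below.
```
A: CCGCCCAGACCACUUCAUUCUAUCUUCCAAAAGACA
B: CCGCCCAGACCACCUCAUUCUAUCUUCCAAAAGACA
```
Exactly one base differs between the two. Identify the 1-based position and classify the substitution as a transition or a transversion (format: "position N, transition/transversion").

The sequences differ only at position 14: U→C (pyrimidine→pyrimidine), a transition.

position 14, transition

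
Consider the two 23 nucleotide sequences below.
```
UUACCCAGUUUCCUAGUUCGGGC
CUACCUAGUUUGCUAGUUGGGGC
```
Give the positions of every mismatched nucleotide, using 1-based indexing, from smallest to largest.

Scanning 1-based: 1: U/C; 6: C/U; 12: C/G; 19: C/G.

1, 6, 12, 19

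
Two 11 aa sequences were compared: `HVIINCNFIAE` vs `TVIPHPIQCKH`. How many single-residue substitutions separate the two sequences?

The sequences differ at residues 1, 4, 5, 6, 7, 8, 9, 10, 11 (1-based) — 9 in total.

9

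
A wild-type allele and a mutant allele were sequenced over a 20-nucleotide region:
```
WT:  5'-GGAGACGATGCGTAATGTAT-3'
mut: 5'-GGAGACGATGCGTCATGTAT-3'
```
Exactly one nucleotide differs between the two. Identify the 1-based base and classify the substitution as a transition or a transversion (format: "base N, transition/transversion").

Base 14 changes A→C. A is a purine and C is a pyrimidine, so this is a transversion.

base 14, transversion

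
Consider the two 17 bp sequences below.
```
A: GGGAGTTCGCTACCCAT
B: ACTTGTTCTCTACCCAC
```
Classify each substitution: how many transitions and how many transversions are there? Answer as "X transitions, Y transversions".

2 transitions, 4 transversions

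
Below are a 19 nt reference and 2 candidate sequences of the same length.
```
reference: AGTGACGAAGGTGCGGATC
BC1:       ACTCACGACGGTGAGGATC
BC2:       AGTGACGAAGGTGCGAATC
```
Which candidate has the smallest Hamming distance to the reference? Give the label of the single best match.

BC2

Hamming distances to reference — BC1: 4; BC2: 1.
Smallest is BC2 with 1 mismatch.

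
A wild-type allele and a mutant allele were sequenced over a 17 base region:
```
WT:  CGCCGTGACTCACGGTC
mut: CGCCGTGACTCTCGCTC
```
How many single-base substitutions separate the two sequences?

Mismatches (1-based): base 12: A→T; base 15: G→C.

2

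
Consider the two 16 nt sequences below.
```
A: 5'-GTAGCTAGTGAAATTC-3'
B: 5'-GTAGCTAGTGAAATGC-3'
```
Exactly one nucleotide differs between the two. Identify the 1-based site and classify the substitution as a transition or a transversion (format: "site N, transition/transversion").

site 15, transversion

The sequences differ only at site 15: T→G (pyrimidine→purine), a transversion.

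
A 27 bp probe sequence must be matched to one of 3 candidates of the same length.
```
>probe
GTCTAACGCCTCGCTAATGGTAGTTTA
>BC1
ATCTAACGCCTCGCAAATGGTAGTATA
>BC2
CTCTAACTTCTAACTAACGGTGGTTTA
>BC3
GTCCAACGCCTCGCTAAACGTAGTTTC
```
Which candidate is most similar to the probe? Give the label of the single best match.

BC1

BC1 differs at 3 bases; BC2 differs at 7 bases; BC3 differs at 4 bases. The closest is BC1.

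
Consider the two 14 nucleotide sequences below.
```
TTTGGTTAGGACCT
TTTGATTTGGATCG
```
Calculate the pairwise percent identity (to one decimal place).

71.4%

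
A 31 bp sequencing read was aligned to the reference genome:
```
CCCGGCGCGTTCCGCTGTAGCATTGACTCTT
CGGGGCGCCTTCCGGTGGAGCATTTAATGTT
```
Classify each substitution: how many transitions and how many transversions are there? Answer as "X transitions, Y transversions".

0 transitions, 8 transversions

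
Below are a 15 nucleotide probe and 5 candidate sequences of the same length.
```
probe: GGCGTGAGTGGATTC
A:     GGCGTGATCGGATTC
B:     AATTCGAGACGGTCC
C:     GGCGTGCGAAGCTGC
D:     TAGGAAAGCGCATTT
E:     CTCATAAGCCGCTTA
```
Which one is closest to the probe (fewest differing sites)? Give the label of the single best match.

Hamming distances to probe — A: 2; B: 9; C: 5; D: 8; E: 8.
Smallest is A with 2 mismatches.

A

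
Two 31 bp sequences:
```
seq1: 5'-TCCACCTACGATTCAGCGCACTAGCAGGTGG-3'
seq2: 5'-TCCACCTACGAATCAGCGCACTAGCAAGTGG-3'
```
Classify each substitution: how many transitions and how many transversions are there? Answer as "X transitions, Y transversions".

Mismatches (1-based):
position 12: T→A (pyrimidine→purine, transversion)
position 27: G→A (purine→purine, transition)

1 transition, 1 transversion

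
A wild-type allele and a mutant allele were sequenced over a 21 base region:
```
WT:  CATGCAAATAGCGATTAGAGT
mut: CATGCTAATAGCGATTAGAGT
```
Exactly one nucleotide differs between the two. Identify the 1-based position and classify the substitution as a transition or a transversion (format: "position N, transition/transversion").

position 6, transversion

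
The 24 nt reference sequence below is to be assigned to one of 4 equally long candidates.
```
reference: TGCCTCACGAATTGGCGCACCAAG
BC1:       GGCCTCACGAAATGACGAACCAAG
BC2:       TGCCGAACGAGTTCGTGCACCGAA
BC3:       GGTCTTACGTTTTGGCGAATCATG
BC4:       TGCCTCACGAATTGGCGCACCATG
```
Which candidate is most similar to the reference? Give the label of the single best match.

Hamming distances to reference — BC1: 4; BC2: 7; BC3: 8; BC4: 1.
Smallest is BC4 with 1 mismatch.

BC4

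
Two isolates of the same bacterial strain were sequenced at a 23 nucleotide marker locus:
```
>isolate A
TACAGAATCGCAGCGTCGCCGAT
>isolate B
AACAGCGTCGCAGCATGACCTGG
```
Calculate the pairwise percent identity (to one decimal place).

60.9%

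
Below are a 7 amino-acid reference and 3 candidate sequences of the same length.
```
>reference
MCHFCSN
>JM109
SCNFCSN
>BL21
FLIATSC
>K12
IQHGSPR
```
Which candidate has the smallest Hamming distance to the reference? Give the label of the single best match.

JM109 differs at 2 residues; BL21 differs at 6 residues; K12 differs at 6 residues. The closest is JM109.

JM109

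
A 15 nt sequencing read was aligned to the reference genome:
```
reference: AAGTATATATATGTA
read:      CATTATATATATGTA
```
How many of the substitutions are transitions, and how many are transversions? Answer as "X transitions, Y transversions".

Transitions (purine↔purine or pyrimidine↔pyrimidine): none.
Transversions (purine↔pyrimidine): 1 A→C, 3 G→T.

0 transitions, 2 transversions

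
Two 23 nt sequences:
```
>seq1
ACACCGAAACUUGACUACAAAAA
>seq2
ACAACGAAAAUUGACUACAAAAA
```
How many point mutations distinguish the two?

2

Mismatches (1-based): base 4: C→A; base 10: C→A.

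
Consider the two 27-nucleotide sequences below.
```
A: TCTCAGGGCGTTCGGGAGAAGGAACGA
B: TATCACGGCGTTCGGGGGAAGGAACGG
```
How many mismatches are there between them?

4

Comparing position by position, 4 sites differ: 2 (C/A), 6 (G/C), 17 (A/G), 27 (A/G).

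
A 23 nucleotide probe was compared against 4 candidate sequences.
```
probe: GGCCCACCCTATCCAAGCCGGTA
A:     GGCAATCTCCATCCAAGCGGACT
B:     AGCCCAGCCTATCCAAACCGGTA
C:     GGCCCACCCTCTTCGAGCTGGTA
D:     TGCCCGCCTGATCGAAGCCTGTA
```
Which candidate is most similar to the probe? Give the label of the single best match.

B

A differs at 9 bases; B differs at 3 bases; C differs at 4 bases; D differs at 6 bases. The closest is B.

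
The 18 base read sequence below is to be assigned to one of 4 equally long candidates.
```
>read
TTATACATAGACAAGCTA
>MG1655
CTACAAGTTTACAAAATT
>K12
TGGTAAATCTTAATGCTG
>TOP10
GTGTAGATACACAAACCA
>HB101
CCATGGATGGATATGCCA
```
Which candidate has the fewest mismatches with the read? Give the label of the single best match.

TOP10

MG1655 differs at 9 bases; K12 differs at 9 bases; TOP10 differs at 6 bases; HB101 differs at 8 bases. The closest is TOP10.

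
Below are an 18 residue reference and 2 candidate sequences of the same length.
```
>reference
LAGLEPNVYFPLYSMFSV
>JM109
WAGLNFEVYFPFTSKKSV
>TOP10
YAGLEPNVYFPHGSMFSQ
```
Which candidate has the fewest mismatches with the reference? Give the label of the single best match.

TOP10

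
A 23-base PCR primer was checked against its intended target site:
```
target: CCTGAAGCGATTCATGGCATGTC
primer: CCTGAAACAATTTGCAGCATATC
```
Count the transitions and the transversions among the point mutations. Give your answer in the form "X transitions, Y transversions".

7 transitions, 0 transversions

Mismatches (1-based):
base 7: G→A (purine→purine, transition)
base 9: G→A (purine→purine, transition)
base 13: C→T (pyrimidine→pyrimidine, transition)
base 14: A→G (purine→purine, transition)
base 15: T→C (pyrimidine→pyrimidine, transition)
base 16: G→A (purine→purine, transition)
base 21: G→A (purine→purine, transition)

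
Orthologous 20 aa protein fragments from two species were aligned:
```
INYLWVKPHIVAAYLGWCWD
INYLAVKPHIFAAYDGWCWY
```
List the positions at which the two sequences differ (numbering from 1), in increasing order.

5, 11, 15, 20

Scanning 1-based: 5: W/A; 11: V/F; 15: L/D; 20: D/Y.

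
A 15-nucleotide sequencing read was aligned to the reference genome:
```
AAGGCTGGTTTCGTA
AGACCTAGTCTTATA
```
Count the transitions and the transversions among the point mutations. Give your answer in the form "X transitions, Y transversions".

Mismatches (1-based):
site 2: A→G (purine→purine, transition)
site 3: G→A (purine→purine, transition)
site 4: G→C (purine→pyrimidine, transversion)
site 7: G→A (purine→purine, transition)
site 10: T→C (pyrimidine→pyrimidine, transition)
site 12: C→T (pyrimidine→pyrimidine, transition)
site 13: G→A (purine→purine, transition)

6 transitions, 1 transversion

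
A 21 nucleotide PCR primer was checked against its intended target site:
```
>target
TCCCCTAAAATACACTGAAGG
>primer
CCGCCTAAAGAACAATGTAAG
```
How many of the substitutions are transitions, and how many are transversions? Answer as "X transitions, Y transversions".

3 transitions, 4 transversions

Mismatches (1-based):
base 1: T→C (pyrimidine→pyrimidine, transition)
base 3: C→G (pyrimidine→purine, transversion)
base 10: A→G (purine→purine, transition)
base 11: T→A (pyrimidine→purine, transversion)
base 15: C→A (pyrimidine→purine, transversion)
base 18: A→T (purine→pyrimidine, transversion)
base 20: G→A (purine→purine, transition)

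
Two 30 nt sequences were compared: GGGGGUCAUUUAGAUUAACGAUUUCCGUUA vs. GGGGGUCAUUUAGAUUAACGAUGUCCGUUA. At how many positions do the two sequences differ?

1

Comparing position by position, 1 position differs: 23 (U/G).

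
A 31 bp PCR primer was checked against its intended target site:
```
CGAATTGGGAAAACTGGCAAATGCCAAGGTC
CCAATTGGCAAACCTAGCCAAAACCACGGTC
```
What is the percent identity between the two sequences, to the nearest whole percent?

74%

8 positions differ (2, 9, 13, 16, 19, 22, 23, 27), so 23 of 31 match: 23/31 = 74.19%.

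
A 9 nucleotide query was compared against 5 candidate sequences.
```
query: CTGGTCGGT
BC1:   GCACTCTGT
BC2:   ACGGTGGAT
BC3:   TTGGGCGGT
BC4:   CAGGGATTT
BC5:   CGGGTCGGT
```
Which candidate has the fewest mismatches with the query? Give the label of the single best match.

Hamming distances to query — BC1: 5; BC2: 4; BC3: 2; BC4: 5; BC5: 1.
Smallest is BC5 with 1 mismatch.

BC5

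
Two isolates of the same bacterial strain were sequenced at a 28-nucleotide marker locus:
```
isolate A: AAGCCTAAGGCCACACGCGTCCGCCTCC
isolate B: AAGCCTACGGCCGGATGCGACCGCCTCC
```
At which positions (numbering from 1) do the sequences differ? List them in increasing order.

Differences at position 8 (A→C), position 13 (A→G), position 14 (C→G), position 16 (C→T), position 20 (T→A).

8, 13, 14, 16, 20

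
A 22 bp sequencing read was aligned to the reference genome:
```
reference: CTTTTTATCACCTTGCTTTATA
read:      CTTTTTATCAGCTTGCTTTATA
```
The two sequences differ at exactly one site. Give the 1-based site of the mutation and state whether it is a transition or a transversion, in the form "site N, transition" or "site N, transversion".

site 11, transversion

The sequences differ only at site 11: C→G (pyrimidine→purine), a transversion.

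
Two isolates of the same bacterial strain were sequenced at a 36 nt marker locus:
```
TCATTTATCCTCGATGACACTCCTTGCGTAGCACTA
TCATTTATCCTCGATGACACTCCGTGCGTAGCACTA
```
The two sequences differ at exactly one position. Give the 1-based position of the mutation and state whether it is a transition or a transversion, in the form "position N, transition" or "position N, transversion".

The sequences differ only at position 24: T→G (pyrimidine→purine), a transversion.

position 24, transversion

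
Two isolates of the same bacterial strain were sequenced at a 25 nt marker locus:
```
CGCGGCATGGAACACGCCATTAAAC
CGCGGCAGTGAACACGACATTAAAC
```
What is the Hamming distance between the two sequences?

Comparing position by position, 3 bases differ: 8 (T/G), 9 (G/T), 17 (C/A).

3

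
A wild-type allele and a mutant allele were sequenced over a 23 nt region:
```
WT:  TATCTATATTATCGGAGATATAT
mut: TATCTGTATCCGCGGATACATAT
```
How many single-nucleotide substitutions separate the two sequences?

6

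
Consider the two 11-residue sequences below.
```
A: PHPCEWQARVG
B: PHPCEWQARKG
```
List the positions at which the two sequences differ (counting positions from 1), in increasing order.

Scanning 1-based: 10: V/K.

10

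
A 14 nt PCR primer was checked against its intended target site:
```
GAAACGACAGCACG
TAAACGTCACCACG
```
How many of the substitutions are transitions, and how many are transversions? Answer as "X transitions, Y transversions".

0 transitions, 3 transversions

Transitions (purine↔purine or pyrimidine↔pyrimidine): none.
Transversions (purine↔pyrimidine): 1 G→T, 7 A→T, 10 G→C.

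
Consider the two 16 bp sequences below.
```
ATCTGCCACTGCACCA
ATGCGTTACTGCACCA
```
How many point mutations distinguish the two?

Comparing position by position, 4 sites differ: 3 (C/G), 4 (T/C), 6 (C/T), 7 (C/T).

4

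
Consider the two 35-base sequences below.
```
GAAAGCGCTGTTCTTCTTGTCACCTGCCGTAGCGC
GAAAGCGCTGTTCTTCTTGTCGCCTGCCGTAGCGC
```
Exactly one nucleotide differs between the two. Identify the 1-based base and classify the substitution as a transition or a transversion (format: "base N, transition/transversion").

The sequences differ only at base 22: A→G (purine→purine), a transition.

base 22, transition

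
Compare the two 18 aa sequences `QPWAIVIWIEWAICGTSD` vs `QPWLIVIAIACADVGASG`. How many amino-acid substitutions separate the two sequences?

Comparing position by position, 8 positions differ: 4 (A/L), 8 (W/A), 10 (E/A), 11 (W/C), 13 (I/D), 14 (C/V), 16 (T/A), 18 (D/G).

8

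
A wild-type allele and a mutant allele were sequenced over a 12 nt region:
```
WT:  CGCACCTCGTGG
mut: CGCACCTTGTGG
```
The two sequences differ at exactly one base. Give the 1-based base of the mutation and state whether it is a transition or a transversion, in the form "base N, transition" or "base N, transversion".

base 8, transition

Base 8 changes C→T. C is a pyrimidine and T is a pyrimidine, so this is a transition.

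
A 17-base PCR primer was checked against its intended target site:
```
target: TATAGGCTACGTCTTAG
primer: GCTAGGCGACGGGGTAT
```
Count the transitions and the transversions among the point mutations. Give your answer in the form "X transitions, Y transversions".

0 transitions, 7 transversions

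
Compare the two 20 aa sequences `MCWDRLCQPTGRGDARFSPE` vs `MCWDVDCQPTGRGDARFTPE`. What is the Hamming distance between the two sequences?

Mismatches (1-based): position 5: R→V; position 6: L→D; position 18: S→T.

3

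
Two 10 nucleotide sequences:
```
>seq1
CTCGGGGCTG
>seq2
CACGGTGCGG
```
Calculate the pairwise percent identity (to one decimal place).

70.0%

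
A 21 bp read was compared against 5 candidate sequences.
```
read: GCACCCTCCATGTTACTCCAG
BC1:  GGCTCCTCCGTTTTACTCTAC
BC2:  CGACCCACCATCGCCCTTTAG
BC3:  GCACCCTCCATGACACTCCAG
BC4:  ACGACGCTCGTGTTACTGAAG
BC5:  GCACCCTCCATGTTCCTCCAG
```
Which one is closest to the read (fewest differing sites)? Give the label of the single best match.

BC5

BC1 differs at 7 sites; BC2 differs at 9 sites; BC3 differs at 2 sites; BC4 differs at 9 sites; BC5 differs at 1 site. The closest is BC5.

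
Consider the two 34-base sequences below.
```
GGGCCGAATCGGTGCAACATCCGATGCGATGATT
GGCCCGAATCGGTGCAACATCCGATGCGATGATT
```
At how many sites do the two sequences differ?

1

The sequences differ at sites 3 (1-based) — 1 in total.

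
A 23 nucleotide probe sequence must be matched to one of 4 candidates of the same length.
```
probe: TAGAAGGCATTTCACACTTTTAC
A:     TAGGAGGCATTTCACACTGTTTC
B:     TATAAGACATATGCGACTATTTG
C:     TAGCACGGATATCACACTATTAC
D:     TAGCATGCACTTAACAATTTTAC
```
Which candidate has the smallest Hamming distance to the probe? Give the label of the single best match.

A

Hamming distances to probe — A: 3; B: 9; C: 5; D: 5.
Smallest is A with 3 mismatches.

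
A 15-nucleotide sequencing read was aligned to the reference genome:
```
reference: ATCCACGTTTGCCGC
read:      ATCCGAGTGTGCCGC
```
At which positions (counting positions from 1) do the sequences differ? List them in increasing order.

5, 6, 9

Scanning 1-based: 5: A/G; 6: C/A; 9: T/G.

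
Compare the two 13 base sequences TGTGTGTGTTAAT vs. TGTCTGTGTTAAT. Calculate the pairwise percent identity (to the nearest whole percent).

1 position differs (4), so 12 of 13 match: 12/13 = 92.31%.

92%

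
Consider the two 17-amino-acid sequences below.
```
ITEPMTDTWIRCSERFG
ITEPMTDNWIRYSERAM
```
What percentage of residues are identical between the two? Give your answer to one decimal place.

76.5%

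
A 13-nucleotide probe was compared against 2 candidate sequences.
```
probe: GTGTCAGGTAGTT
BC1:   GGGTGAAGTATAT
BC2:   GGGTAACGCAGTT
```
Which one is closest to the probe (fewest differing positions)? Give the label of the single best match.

BC2

Hamming distances to probe — BC1: 5; BC2: 4.
Smallest is BC2 with 4 mismatches.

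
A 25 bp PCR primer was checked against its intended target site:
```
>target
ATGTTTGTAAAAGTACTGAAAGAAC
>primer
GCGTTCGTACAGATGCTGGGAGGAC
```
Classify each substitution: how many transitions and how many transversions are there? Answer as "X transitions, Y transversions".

Transitions (purine↔purine or pyrimidine↔pyrimidine): 1 A→G, 2 T→C, 6 T→C, 12 A→G, 13 G→A, 15 A→G, 19 A→G, 20 A→G, 23 A→G.
Transversions (purine↔pyrimidine): 10 A→C.

9 transitions, 1 transversion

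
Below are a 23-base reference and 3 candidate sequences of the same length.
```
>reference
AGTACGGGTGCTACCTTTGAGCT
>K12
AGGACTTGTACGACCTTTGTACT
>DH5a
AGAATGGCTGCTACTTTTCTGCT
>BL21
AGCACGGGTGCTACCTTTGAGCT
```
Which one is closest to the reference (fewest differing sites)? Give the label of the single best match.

BL21

Hamming distances to reference — K12: 7; DH5a: 6; BL21: 1.
Smallest is BL21 with 1 mismatch.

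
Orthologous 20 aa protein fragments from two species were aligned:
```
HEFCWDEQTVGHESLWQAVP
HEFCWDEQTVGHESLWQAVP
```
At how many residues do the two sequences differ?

0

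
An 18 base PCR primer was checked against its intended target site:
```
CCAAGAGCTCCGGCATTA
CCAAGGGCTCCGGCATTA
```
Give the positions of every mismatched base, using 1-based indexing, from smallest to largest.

6

Scanning 1-based: 6: A/G.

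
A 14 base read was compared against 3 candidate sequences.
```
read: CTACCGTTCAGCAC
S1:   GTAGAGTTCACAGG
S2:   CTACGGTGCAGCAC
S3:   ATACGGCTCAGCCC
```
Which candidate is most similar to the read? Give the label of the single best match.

Hamming distances to read — S1: 7; S2: 2; S3: 4.
Smallest is S2 with 2 mismatches.

S2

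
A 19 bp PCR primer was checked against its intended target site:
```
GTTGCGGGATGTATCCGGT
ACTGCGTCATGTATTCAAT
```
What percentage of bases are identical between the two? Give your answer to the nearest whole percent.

Mismatches at positions 1, 2, 7, 8, 15, 17, 18 (1-based): 7 of 19.
Identical positions: 12/19 = 63.16% → 63%.

63%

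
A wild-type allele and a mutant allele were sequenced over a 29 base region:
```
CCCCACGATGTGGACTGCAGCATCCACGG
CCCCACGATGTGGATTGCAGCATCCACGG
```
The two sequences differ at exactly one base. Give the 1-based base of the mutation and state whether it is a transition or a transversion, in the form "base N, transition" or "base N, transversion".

base 15, transition

Base 15 changes C→T. C is a pyrimidine and T is a pyrimidine, so this is a transition.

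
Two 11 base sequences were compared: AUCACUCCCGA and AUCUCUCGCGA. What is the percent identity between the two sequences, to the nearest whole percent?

Mismatches at positions 4, 8 (1-based): 2 of 11.
Identical positions: 9/11 = 81.82% → 82%.

82%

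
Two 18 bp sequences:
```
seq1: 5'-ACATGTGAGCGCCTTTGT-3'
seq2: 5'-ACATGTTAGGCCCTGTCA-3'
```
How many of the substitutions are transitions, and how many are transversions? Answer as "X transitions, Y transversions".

0 transitions, 6 transversions

Mismatches (1-based):
position 7: G→T (purine→pyrimidine, transversion)
position 10: C→G (pyrimidine→purine, transversion)
position 11: G→C (purine→pyrimidine, transversion)
position 15: T→G (pyrimidine→purine, transversion)
position 17: G→C (purine→pyrimidine, transversion)
position 18: T→A (pyrimidine→purine, transversion)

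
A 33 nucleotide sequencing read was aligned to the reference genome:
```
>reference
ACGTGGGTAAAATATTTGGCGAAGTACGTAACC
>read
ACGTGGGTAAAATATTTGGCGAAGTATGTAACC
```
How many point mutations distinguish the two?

Mismatches (1-based): base 27: C→T.

1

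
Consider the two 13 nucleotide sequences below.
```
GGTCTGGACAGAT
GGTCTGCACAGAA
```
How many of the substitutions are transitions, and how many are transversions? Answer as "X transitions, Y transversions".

Mismatches (1-based):
position 7: G→C (purine→pyrimidine, transversion)
position 13: T→A (pyrimidine→purine, transversion)

0 transitions, 2 transversions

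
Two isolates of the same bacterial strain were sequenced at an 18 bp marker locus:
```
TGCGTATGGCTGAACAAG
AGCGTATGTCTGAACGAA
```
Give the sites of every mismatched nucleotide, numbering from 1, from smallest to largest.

1, 9, 16, 18

Scanning 1-based: 1: T/A; 9: G/T; 16: A/G; 18: G/A.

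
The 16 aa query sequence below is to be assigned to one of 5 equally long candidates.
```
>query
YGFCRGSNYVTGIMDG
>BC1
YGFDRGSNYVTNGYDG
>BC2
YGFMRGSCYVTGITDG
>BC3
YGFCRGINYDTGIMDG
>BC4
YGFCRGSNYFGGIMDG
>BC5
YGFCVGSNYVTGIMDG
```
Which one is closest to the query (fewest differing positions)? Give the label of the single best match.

Hamming distances to query — BC1: 4; BC2: 3; BC3: 2; BC4: 2; BC5: 1.
Smallest is BC5 with 1 mismatch.

BC5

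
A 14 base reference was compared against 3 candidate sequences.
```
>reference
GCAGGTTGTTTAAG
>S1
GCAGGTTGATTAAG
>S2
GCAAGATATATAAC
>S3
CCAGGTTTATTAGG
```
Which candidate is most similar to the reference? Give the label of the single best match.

S1 differs at 1 base; S2 differs at 5 bases; S3 differs at 4 bases. The closest is S1.

S1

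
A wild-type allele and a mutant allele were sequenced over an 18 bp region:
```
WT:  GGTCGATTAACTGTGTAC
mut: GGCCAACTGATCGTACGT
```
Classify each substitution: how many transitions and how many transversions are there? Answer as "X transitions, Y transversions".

10 transitions, 0 transversions

Mismatches (1-based):
base 3: T→C (pyrimidine→pyrimidine, transition)
base 5: G→A (purine→purine, transition)
base 7: T→C (pyrimidine→pyrimidine, transition)
base 9: A→G (purine→purine, transition)
base 11: C→T (pyrimidine→pyrimidine, transition)
base 12: T→C (pyrimidine→pyrimidine, transition)
base 15: G→A (purine→purine, transition)
base 16: T→C (pyrimidine→pyrimidine, transition)
base 17: A→G (purine→purine, transition)
base 18: C→T (pyrimidine→pyrimidine, transition)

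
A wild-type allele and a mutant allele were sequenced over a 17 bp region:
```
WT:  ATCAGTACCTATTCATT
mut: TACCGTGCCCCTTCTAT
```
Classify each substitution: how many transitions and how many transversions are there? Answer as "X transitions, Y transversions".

2 transitions, 6 transversions

Transitions (purine↔purine or pyrimidine↔pyrimidine): 7 A→G, 10 T→C.
Transversions (purine↔pyrimidine): 1 A→T, 2 T→A, 4 A→C, 11 A→C, 15 A→T, 16 T→A.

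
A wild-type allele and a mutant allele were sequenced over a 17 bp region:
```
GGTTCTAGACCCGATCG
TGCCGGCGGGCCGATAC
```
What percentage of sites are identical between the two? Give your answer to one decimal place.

41.2%

10 positions differ (1, 3, 4, 5, 6, 7, 9, 10, 16, 17), so 7 of 17 match: 7/17 = 41.18%.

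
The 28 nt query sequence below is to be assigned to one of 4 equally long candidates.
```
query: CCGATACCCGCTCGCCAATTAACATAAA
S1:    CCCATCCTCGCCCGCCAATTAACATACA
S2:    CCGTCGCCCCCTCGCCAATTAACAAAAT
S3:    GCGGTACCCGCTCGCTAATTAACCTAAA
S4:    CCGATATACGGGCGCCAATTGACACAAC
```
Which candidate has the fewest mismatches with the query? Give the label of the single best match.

Hamming distances to query — S1: 5; S2: 6; S3: 4; S4: 7.
Smallest is S3 with 4 mismatches.

S3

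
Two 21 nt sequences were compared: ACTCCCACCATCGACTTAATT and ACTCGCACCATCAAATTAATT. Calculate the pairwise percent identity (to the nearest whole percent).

86%

Mismatches at positions 5, 13, 15 (1-based): 3 of 21.
Identical positions: 18/21 = 85.71% → 86%.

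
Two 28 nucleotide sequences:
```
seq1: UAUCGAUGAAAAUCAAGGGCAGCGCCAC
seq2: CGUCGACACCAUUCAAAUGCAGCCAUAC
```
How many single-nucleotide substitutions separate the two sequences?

The sequences differ at positions 1, 2, 7, 8, 9, 10, 12, 17, 18, 24, 25, 26 (1-based) — 12 in total.

12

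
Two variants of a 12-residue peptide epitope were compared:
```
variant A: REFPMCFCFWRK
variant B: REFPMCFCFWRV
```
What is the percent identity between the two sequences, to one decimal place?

91.7%

1 position differs (12), so 11 of 12 match: 11/12 = 91.67%.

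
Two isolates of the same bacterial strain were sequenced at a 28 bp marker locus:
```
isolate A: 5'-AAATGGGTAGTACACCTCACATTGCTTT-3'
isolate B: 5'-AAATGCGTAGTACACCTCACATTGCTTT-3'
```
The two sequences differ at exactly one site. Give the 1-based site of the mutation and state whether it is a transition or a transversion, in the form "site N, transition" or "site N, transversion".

Site 6 changes G→C. G is a purine and C is a pyrimidine, so this is a transversion.

site 6, transversion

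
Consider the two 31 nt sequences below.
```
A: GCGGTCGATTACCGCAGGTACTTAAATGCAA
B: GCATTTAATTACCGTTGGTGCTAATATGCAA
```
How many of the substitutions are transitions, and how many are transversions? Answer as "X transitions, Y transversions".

5 transitions, 4 transversions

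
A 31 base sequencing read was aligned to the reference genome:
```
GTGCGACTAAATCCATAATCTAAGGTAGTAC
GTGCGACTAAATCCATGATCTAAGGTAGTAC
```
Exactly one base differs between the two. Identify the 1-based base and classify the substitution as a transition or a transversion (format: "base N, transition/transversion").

base 17, transition

Base 17 changes A→G. A is a purine and G is a purine, so this is a transition.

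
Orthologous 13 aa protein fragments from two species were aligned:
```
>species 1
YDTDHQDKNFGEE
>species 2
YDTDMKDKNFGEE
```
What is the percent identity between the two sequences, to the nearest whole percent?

85%

Mismatches at positions 5, 6 (1-based): 2 of 13.
Identical positions: 11/13 = 84.62% → 85%.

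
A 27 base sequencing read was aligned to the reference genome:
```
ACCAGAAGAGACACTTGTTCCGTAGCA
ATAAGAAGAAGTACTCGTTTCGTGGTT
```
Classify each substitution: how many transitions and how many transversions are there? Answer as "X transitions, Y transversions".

Transitions (purine↔purine or pyrimidine↔pyrimidine): 2 C→T, 10 G→A, 11 A→G, 12 C→T, 16 T→C, 20 C→T, 24 A→G, 26 C→T.
Transversions (purine↔pyrimidine): 3 C→A, 27 A→T.

8 transitions, 2 transversions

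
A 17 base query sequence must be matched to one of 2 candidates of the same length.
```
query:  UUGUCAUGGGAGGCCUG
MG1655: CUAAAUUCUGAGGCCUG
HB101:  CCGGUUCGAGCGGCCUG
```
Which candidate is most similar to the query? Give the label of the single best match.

MG1655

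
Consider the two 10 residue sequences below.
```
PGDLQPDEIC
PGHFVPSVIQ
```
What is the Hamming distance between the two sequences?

The sequences differ at residues 3, 4, 5, 7, 8, 10 (1-based) — 6 in total.

6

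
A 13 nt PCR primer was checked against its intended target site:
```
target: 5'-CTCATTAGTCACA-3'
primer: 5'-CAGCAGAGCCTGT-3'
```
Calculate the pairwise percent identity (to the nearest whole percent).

Mismatches at positions 2, 3, 4, 5, 6, 9, 11, 12, 13 (1-based): 9 of 13.
Identical positions: 4/13 = 30.77% → 31%.

31%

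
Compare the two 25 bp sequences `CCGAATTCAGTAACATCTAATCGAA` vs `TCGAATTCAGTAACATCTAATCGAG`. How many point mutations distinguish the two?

The sequences differ at sites 1, 25 (1-based) — 2 in total.

2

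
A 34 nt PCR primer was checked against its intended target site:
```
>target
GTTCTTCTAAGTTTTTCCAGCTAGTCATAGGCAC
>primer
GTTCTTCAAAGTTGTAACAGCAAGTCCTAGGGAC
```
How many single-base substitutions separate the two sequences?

7

Comparing position by position, 7 positions differ: 8 (T/A), 14 (T/G), 16 (T/A), 17 (C/A), 22 (T/A), 27 (A/C), 32 (C/G).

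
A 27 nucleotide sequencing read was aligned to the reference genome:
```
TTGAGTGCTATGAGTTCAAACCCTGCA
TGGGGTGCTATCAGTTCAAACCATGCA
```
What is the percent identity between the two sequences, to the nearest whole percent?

85%

Mismatches at positions 2, 4, 12, 23 (1-based): 4 of 27.
Identical positions: 23/27 = 85.19% → 85%.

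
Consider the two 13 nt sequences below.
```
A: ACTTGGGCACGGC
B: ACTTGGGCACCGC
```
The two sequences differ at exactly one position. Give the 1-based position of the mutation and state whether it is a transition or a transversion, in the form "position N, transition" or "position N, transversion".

position 11, transversion

The sequences differ only at position 11: G→C (purine→pyrimidine), a transversion.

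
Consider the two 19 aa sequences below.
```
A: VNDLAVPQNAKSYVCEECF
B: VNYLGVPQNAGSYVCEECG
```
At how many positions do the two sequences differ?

The sequences differ at positions 3, 5, 11, 19 (1-based) — 4 in total.

4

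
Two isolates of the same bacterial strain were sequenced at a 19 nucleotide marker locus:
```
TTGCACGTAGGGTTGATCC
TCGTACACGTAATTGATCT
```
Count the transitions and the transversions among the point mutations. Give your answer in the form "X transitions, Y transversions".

Transitions (purine↔purine or pyrimidine↔pyrimidine): 2 T→C, 4 C→T, 7 G→A, 8 T→C, 9 A→G, 11 G→A, 12 G→A, 19 C→T.
Transversions (purine↔pyrimidine): 10 G→T.

8 transitions, 1 transversion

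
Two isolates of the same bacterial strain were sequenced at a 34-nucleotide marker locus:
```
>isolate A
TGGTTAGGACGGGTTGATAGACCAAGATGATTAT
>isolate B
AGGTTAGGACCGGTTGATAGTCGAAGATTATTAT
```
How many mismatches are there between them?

5

Mismatches (1-based): site 1: T→A; site 11: G→C; site 21: A→T; site 23: C→G; site 29: G→T.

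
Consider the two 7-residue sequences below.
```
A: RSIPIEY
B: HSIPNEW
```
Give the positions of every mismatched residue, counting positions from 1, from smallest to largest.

Scanning 1-based: 1: R/H; 5: I/N; 7: Y/W.

1, 5, 7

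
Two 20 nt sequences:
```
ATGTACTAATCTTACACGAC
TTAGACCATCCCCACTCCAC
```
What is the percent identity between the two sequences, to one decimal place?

Mismatches at positions 1, 3, 4, 7, 9, 10, 12, 13, 16, 18 (1-based): 10 of 20.
Identical positions: 10/20 = 50% → 50.0%.

50.0%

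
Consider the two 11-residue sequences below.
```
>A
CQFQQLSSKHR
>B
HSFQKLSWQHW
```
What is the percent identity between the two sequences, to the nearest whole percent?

6 positions differ (1, 2, 5, 8, 9, 11), so 5 of 11 match: 5/11 = 45.45%.

45%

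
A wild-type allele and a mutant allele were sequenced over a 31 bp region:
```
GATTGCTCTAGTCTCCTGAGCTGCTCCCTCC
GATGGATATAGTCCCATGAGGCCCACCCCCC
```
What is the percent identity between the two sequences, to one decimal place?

Mismatches at positions 4, 6, 8, 14, 16, 21, 22, 23, 25, 29 (1-based): 10 of 31.
Identical positions: 21/31 = 67.74% → 67.7%.

67.7%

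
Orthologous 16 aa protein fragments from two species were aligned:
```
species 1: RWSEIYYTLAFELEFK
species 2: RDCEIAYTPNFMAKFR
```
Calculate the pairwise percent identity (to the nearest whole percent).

44%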